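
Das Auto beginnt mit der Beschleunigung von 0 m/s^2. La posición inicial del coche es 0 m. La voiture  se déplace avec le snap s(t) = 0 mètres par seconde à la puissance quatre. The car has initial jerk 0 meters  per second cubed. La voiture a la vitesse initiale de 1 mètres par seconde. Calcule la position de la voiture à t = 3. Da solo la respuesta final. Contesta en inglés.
x(3) = 3.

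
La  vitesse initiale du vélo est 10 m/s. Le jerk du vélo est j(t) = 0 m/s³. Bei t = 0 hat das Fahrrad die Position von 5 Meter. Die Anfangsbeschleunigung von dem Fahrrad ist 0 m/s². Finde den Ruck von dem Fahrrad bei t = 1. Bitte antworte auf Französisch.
En utilisant j(t) = 0 et en substituant t = 1, nous trouvons j = 0.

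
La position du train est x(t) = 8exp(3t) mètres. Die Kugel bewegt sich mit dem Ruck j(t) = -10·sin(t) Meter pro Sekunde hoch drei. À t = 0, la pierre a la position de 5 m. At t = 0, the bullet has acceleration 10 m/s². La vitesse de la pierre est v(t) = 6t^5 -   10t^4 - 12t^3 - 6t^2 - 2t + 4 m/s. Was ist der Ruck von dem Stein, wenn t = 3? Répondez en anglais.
We must differentiate our velocity equation v(t) = 6·t^5 - 10·t^4 - 12·t^3 - 6·t^2 - 2·t + 4 2 times. Differentiating velocity, we get acceleration: a(t) = 30·t^4 - 40·t^3 - 36·t^2 - 12·t - 2. Differentiating acceleration, we get jerk: j(t) = 120·t^3 - 120·t^2 - 72·t - 12. Using j(t) = 120·t^3 - 120·t^2 - 72·t - 12 and substituting t = 3, we find j = 1932.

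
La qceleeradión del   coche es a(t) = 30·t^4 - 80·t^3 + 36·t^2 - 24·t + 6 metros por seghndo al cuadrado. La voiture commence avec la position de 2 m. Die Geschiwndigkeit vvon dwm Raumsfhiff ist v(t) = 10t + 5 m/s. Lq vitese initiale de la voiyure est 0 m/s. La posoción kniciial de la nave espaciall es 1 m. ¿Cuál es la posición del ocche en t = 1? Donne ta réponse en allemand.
Um dies zu lösen, müssen wir 2 Stammfunktionen unserer Gleichung für die Beschleunigung a(t) = 30·t^4 - 80·t^3 + 36·t^2 - 24·t + 6 finden. Mit ∫a(t)dt und Anwendung von v(0) = 0, finden wir v(t) = 2·t·(3·t^4 - 10·t^3 + 6·t^2 - 6·t + 3). Die Stammfunktion von der Geschwindigkeit ist die Position. Mit x(0) = 2 erhalten wir x(t) = t^6 - 4·t^5 + 3·t^4 - 4·t^3 + 3·t^2 + 2. Mit x(t) = t^6 - 4·t^5 + 3·t^4 - 4·t^3 + 3·t^2 + 2 und Einsetzen von t = 1, finden wir x = 1.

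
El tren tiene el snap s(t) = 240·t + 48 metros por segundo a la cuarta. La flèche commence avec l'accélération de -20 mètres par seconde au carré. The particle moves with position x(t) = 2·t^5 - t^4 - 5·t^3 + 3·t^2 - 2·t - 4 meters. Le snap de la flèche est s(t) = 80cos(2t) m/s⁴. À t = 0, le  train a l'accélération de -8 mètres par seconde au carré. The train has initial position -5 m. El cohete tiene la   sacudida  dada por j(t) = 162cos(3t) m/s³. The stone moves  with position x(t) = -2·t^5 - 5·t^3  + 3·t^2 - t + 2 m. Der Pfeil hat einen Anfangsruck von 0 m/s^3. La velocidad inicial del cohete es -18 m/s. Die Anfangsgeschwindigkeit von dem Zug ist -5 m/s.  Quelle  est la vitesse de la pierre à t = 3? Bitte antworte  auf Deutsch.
Wir müssen unsere Gleichung für die Position x(t) = -2·t^5 - 5·t^3 + 3·t^2 - t + 2 1-mal ableiten. Die Ableitung von der Position ergibt die Geschwindigkeit: v(t) = -10·t^4 - 15·t^2 + 6·t - 1. Wir haben die Geschwindigkeit v(t) = -10·t^4 - 15·t^2 + 6·t - 1. Durch Einsetzen von t = 3: v(3) = -928.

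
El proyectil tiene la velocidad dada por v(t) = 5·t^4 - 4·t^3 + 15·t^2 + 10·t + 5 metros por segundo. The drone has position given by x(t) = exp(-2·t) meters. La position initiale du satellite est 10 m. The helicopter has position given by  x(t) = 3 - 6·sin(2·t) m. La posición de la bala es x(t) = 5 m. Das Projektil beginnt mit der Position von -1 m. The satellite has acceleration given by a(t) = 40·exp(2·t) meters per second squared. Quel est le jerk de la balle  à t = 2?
En partant de la position x(t) = 5, nous prenons 3 dérivées. En dérivant la position, nous obtenons la vitesse: v(t) = 0. La dérivée de la vitesse donne l'accélération: a(t) = 0. La dérivée de l'accélération donne le jerk: j(t) = 0. Nous avons le jerk j(t) = 0. En substituant t = 2: j(2) = 0.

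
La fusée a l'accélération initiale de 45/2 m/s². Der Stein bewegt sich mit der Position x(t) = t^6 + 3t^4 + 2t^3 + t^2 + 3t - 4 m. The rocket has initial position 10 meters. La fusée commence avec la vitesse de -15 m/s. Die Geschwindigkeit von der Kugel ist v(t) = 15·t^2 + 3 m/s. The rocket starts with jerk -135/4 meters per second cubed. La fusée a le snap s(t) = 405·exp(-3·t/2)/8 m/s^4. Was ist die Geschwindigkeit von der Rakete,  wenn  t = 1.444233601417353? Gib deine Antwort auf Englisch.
To solve this, we need to take 3 integrals of our snap equation s(t) = 405·exp(-3·t/2)/8. Integrating snap and using the initial condition j(0) = -135/4, we get j(t) = -135·exp(-3·t/2)/4. The integral of jerk, with a(0) = 45/2, gives acceleration: a(t) = 45·exp(-3·t/2)/2. Taking ∫a(t)dt and applying v(0) = -15, we find v(t) = -15·exp(-3·t/2). Using v(t) = -15·exp(-3·t/2) and substituting t = 1.444233601417353, we find v = -1.71892620934106.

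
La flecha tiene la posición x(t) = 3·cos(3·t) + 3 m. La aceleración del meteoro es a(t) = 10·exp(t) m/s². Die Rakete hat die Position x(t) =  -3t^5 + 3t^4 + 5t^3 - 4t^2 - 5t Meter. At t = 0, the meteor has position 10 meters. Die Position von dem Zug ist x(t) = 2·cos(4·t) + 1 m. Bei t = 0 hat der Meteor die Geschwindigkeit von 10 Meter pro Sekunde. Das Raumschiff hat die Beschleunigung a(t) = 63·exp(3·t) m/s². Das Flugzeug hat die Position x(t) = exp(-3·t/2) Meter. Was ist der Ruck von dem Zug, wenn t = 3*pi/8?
Ausgehend von der Position x(t) = 2·cos(4·t) + 1, nehmen wir 3 Ableitungen. Mit d/dt von x(t) finden wir v(t) = -8·sin(4·t). Mit d/dt von v(t) finden wir a(t) = -32·cos(4·t). Mit d/dt von a(t) finden wir j(t) = 128·sin(4·t). Mit j(t) = 128·sin(4·t) und Einsetzen von t = 3*pi/8, finden wir j = -128.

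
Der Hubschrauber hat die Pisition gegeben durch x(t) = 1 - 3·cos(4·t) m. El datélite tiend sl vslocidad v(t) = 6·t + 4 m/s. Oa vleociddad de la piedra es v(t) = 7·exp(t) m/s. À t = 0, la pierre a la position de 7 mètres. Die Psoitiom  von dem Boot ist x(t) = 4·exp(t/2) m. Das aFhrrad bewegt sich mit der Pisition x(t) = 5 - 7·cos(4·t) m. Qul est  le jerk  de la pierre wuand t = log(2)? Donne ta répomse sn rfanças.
Pour résoudre ceci, nous devons prendre 2 dérivées de notre équation de la vitesse v(t) = 7·exp(t). En prenant d/dt de v(t), nous trouvons a(t) = 7·exp(t). En dérivant l'accélération, nous obtenons le jerk: j(t) = 7·exp(t). En utilisant j(t) = 7·exp(t) et en substituant t = log(2), nous trouvons j = 14.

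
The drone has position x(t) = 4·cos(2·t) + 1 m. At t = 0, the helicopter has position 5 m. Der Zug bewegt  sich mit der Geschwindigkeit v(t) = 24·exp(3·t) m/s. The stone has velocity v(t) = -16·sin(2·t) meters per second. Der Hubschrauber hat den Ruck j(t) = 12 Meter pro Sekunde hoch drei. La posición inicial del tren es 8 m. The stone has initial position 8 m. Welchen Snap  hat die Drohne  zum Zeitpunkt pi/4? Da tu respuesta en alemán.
Um dies zu lösen, müssen wir 4 Ableitungen unserer Gleichung für die Position x(t) = 4·cos(2·t) + 1 nehmen. Durch Ableiten von der Position erhalten wir die Geschwindigkeit: v(t) = -8·sin(2·t). Mit d/dt von v(t) finden wir a(t) = -16·cos(2·t). Die Ableitung von der Beschleunigung ergibt den Ruck: j(t) = 32·sin(2·t). Mit d/dt von j(t) finden wir s(t) = 64·cos(2·t). Wir haben den Snap s(t) = 64·cos(2·t). Durch Einsetzen von t = pi/4: s(pi/4) = 0.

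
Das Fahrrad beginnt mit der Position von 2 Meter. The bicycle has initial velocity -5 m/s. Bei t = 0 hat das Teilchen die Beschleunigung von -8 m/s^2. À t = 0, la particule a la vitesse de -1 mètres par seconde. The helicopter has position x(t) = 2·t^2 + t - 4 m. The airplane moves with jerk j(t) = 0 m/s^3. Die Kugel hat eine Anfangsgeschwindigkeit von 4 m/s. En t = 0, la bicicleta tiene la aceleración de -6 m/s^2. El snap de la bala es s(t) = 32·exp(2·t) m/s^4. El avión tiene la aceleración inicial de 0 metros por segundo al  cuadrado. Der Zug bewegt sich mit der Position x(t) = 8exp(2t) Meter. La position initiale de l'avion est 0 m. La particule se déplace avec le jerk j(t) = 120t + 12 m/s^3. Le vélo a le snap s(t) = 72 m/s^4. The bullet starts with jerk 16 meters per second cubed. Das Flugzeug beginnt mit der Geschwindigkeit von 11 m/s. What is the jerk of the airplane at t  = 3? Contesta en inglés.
We have jerk j(t) = 0. Substituting t = 3: j(3) = 0.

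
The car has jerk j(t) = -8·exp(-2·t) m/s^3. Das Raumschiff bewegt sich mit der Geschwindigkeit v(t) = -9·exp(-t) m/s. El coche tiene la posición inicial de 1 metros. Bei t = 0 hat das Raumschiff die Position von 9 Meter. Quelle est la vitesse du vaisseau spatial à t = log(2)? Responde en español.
Tenemos la velocidad v(t) = -9·exp(-t). Sustituyendo t = log(2): v(log(2)) = -9/2.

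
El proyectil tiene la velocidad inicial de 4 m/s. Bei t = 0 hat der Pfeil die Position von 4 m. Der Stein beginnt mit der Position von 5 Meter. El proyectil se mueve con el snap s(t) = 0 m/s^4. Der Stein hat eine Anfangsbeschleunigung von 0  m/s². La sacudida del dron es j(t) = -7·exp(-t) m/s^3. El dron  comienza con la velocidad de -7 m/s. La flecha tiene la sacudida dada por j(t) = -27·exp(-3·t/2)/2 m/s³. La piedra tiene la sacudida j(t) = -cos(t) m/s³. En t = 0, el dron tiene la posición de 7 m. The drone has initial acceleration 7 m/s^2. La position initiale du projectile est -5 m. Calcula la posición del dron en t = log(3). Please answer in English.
Starting from jerk j(t) = -7·exp(-t), we take 3 antiderivatives. The antiderivative of jerk is acceleration. Using a(0) = 7, we get a(t) = 7·exp(-t). The integral of acceleration, with v(0) = -7, gives velocity: v(t) = -7·exp(-t). Finding the integral of v(t) and using x(0) = 7: x(t) = 7·exp(-t). Using x(t) = 7·exp(-t) and substituting t = log(3), we find x = 7/3.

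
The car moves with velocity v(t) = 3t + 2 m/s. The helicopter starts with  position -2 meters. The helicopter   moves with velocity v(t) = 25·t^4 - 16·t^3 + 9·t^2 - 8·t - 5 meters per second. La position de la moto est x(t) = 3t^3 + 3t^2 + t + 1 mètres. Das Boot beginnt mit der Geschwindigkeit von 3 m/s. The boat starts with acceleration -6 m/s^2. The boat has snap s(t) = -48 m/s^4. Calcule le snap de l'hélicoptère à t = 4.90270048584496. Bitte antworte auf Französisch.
Pour résoudre ceci, nous devons prendre 3 dérivées de notre équation de la vitesse v(t) = 25·t^4 - 16·t^3 + 9·t^2 - 8·t - 5. En dérivant la vitesse, nous obtenons l'accélération: a(t) = 100·t^3 - 48·t^2 + 18·t - 8. La dérivée de l'accélération donne le jerk: j(t) = 300·t^2 - 96·t + 18. En prenant d/dt de j(t), nous trouvons s(t) = 600·t - 96. En utilisant s(t) = 600·t - 96 et en substituant t = 4.90270048584496, nous trouvons s = 2845.62029150698.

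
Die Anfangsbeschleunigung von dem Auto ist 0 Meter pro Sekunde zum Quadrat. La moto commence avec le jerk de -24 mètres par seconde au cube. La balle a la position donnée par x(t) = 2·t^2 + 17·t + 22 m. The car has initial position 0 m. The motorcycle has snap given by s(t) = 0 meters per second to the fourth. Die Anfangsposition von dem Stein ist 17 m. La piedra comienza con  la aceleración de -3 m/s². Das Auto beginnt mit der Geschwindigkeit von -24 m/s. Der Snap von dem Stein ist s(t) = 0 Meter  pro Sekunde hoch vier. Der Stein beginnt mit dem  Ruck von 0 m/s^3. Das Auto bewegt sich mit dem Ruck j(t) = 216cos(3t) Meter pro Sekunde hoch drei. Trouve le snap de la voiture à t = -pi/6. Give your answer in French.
En partant du jerk j(t) = 216·cos(3·t), nous prenons 1 dérivée. En dérivant le jerk, nous obtenons le snap: s(t) = -648·sin(3·t). Nous avons le snap s(t) = -648·sin(3·t). En substituant t = -pi/6: s(-pi/6) = 648.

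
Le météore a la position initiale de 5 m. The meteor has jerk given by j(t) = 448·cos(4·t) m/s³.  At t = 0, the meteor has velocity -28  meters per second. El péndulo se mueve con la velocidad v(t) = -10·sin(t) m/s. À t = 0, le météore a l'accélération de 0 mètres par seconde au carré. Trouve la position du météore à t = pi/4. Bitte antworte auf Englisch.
To find the answer, we compute 3 antiderivatives of j(t) = 448·cos(4·t). The antiderivative of jerk, with a(0) = 0, gives acceleration: a(t) = 112·sin(4·t). Integrating acceleration and using the initial condition v(0) = -28, we get v(t) = -28·cos(4·t). The antiderivative of velocity is position. Using x(0) = 5, we get x(t) = 5 - 7·sin(4·t). We have position x(t) = 5 - 7·sin(4·t). Substituting t = pi/4: x(pi/4) = 5.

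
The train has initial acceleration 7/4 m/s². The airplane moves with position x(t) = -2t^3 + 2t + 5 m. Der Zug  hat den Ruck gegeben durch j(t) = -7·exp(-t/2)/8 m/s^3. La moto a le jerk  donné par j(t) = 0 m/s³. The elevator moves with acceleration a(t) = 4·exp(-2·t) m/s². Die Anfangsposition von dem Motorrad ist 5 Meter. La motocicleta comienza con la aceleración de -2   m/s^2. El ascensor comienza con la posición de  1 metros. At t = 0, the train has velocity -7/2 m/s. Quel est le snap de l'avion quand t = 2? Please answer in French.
Nous devons dériver notre équation de la position x(t) = -2·t^3 + 2·t + 5 4 fois. La dérivée de la position donne la vitesse: v(t) = 2 - 6·t^2. La dérivée de la vitesse donne l'accélération: a(t) = -12·t. En prenant d/dt de a(t), nous trouvons j(t) = -12. La dérivée du jerk donne le snap: s(t) = 0. De l'équation du snap s(t) = 0, nous substituons t = 2 pour obtenir s = 0.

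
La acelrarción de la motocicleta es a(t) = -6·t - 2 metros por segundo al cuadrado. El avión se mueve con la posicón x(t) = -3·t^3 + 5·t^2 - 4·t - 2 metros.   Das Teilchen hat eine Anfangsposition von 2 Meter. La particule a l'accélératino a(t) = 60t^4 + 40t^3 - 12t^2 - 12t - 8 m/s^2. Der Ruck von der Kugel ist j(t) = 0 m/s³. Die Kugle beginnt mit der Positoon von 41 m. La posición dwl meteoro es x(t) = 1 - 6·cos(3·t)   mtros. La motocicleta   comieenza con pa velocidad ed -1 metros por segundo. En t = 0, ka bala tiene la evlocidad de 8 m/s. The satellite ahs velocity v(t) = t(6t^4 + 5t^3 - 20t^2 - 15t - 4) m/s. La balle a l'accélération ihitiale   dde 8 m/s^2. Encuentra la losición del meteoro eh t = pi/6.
Tenemos la posición x(t) = 1 - 6·cos(3·t). Sustituyendo t = pi/6: x(pi/6) = 1.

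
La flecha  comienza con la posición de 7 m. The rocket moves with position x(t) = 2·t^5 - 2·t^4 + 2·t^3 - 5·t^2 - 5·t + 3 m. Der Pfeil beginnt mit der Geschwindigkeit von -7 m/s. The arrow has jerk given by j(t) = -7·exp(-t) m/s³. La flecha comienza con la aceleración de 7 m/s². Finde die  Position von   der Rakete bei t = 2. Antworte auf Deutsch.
Wir haben die Position x(t) = 2·t^5 - 2·t^4 + 2·t^3 - 5·t^2 - 5·t + 3. Durch Einsetzen von t = 2: x(2) = 21.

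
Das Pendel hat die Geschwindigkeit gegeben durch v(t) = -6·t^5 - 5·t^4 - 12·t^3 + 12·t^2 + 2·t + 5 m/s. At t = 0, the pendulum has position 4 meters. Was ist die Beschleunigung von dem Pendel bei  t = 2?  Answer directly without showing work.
a(2) = -734.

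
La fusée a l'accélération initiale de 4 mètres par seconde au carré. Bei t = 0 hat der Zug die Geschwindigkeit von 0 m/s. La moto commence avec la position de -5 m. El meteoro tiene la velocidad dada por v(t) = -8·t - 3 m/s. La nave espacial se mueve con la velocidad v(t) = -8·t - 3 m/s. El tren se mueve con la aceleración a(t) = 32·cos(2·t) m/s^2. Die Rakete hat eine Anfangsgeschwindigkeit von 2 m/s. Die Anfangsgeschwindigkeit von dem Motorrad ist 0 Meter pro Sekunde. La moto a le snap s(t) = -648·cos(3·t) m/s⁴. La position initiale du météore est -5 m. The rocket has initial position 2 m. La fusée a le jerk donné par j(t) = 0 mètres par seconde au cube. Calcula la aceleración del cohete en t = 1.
Partiendo de la sacudida j(t) = 0, tomamos 1 integral. La integral de la sacudida, con a(0) = 4, da la aceleración: a(t) = 4. Usando a(t) = 4 y sustituyendo t = 1, encontramos a = 4.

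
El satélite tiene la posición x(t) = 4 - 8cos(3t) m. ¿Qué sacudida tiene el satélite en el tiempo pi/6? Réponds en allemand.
Um dies zu lösen, müssen wir 3 Ableitungen unserer Gleichung für die Position x(t) = 4 - 8·cos(3·t) nehmen. Durch Ableiten von der Position erhalten wir die Geschwindigkeit: v(t) = 24·sin(3·t). Die Ableitung von der Geschwindigkeit ergibt die Beschleunigung: a(t) = 72·cos(3·t). Mit d/dt von a(t) finden wir j(t) = -216·sin(3·t). Mit j(t) = -216·sin(3·t) und Einsetzen von t = pi/6, finden wir j = -216.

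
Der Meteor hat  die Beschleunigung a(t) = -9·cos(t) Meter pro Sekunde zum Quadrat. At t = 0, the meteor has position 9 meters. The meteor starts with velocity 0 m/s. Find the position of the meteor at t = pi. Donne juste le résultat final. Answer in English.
x(pi) = -9.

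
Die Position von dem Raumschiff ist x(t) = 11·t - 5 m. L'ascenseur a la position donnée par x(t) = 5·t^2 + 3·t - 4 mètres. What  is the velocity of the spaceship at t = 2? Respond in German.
Wir müssen unsere Gleichung für die Position x(t) = 11·t - 5 1-mal ableiten. Durch Ableiten von der Position erhalten wir die Geschwindigkeit: v(t) = 11. Wir haben die Geschwindigkeit v(t) = 11. Durch Einsetzen von t = 2: v(2) = 11.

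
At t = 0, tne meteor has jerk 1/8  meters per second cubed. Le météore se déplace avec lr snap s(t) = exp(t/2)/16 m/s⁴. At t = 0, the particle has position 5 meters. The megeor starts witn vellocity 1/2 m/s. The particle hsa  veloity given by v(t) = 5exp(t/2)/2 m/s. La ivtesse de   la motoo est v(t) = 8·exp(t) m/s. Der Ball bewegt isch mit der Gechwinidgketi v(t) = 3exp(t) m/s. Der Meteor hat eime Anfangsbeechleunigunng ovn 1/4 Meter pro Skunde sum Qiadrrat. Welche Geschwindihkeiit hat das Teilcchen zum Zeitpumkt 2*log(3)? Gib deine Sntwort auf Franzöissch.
Nous avons la vitesse v(t) = 5·exp(t/2)/2. En substituant t = 2*log(3): v(2*log(3)) = 15/2.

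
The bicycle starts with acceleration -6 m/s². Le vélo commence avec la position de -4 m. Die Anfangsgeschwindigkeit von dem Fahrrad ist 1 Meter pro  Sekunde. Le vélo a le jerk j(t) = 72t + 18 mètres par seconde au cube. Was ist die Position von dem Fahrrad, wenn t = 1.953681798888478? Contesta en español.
Necesitamos integrar nuestra ecuación de la sacudida j(t) = 72·t + 18 3 veces. La integral de la sacudida, con a(0) = -6, da la aceleración: a(t) = 36·t^2 + 18·t - 6. La integral de la aceleración es la velocidad. Usando v(0) = 1, obtenemos v(t) = 12·t^3 + 9·t^2 - 6·t + 1. La integral de la velocidad, con x(0) = -4, da la posición: x(t) = 3·t^4 + 3·t^3 - 3·t^2 + t - 4. Usando x(t) = 3·t^4 + 3·t^3 - 3·t^2 + t - 4 y sustituyendo t = 1.953681798888478, encontramos x = 52.5794761755009.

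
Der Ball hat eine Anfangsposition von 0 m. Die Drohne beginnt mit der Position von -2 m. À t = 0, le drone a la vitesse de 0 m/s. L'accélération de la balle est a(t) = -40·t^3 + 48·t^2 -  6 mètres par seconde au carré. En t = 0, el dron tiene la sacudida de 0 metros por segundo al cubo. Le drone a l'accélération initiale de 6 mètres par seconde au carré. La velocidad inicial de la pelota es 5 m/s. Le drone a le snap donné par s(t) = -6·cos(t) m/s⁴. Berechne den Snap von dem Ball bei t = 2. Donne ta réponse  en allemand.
Wir müssen unsere Gleichung für die Beschleunigung a(t) = -40·t^3 + 48·t^2 - 6 2-mal ableiten. Die Ableitung von der Beschleunigung ergibt den Ruck: j(t) = -120·t^2 + 96·t. Mit d/dt von j(t) finden wir s(t) = 96 - 240·t. Aus der Gleichung für den Snap s(t) = 96 - 240·t, setzen wir t = 2 ein und erhalten s = -384.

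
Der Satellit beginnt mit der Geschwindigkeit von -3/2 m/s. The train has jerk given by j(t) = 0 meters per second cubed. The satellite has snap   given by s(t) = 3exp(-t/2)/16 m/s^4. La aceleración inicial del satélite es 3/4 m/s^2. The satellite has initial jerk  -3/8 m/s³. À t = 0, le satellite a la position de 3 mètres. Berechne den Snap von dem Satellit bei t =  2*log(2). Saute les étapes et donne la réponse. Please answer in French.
s(2*log(2)) = 3/32.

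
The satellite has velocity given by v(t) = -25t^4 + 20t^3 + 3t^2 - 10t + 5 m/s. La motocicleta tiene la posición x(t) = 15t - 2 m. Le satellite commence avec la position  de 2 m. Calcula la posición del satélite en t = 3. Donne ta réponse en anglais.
Starting from velocity v(t) = -25·t^4 + 20·t^3 + 3·t^2 - 10·t + 5, we take 1 antiderivative. Taking ∫v(t)dt and applying x(0) = 2, we find x(t) = -5·t^5 + 5·t^4 + t^3 - 5·t^2 + 5·t + 2. From the given position equation x(t) = -5·t^5 + 5·t^4 + t^3 - 5·t^2 + 5·t + 2, we substitute t = 3 to get x = -811.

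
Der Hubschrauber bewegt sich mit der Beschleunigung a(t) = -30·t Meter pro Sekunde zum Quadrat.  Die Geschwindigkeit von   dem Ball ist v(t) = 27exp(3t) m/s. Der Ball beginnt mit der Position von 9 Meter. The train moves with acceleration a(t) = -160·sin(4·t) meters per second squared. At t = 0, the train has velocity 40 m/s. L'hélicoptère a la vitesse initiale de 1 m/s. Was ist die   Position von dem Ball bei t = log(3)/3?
Ausgehend von der Geschwindigkeit v(t) = 27·exp(3·t), nehmen wir 1 Stammfunktion. Mit ∫v(t)dt und Anwendung von x(0) = 9, finden wir x(t) = 9·exp(3·t). Wir haben die Position x(t) = 9·exp(3·t). Durch Einsetzen von t = log(3)/3: x(log(3)/3) = 27.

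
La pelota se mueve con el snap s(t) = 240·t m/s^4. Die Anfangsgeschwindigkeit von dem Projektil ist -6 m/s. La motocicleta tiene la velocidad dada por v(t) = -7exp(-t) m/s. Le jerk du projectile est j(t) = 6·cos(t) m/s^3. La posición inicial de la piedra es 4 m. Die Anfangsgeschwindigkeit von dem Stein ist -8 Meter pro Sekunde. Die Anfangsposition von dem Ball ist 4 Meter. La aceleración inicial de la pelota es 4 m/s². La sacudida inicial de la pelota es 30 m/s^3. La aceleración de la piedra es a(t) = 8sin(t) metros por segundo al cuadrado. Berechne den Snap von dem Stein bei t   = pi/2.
Wir müssen unsere Gleichung für die Beschleunigung a(t) = 8·sin(t) 2-mal ableiten. Durch Ableiten von der Beschleunigung erhalten wir den Ruck: j(t) = 8·cos(t). Durch Ableiten von dem Ruck erhalten wir den Snap: s(t) = -8·sin(t). Wir haben den Snap s(t) = -8·sin(t). Durch Einsetzen von t = pi/2: s(pi/2) = -8.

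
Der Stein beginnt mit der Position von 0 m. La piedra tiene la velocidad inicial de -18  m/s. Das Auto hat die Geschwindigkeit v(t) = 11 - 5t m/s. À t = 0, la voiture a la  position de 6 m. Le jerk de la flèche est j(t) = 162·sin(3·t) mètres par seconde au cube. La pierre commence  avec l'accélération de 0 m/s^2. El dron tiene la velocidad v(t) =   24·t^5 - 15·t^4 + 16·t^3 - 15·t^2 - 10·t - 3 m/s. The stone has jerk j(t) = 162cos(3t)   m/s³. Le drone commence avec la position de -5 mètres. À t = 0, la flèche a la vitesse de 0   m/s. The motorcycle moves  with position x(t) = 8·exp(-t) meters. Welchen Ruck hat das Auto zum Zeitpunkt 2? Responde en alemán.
Um dies zu lösen, müssen wir 2 Ableitungen unserer Gleichung für die Geschwindigkeit v(t) = 11 - 5·t nehmen. Die Ableitung von der Geschwindigkeit ergibt die Beschleunigung: a(t) = -5. Durch Ableiten von der Beschleunigung erhalten wir den Ruck: j(t) = 0. Mit j(t) = 0 und Einsetzen von t = 2, finden wir j = 0.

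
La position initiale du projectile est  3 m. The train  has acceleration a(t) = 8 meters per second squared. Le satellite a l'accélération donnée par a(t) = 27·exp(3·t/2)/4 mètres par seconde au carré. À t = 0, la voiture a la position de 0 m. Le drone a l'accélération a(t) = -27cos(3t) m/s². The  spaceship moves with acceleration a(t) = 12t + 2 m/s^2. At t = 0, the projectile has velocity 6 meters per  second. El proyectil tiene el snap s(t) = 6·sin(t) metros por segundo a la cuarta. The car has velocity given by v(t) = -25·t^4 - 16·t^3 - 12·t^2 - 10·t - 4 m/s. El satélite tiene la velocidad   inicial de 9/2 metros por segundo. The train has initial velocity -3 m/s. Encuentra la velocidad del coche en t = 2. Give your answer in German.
Aus der Gleichung für die Geschwindigkeit v(t) = -25·t^4 - 16·t^3 - 12·t^2 - 10·t - 4, setzen wir t = 2 ein und erhalten v = -600.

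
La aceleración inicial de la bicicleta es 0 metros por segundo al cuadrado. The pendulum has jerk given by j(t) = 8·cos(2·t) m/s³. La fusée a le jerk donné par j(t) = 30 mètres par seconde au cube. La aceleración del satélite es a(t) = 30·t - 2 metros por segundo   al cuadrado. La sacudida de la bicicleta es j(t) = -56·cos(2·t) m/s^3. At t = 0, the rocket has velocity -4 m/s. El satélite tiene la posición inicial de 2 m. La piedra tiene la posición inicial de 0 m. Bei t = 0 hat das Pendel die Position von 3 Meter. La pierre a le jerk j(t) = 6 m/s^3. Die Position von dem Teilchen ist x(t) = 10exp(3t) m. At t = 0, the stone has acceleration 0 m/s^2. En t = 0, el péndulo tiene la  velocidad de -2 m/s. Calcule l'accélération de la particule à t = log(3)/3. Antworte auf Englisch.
Starting from position x(t) = 10·exp(3·t), we take 2 derivatives. Differentiating position, we get velocity: v(t) = 30·exp(3·t). Taking d/dt of v(t), we find a(t) = 90·exp(3·t). From the given acceleration equation a(t) = 90·exp(3·t), we substitute t = log(3)/3 to get a = 270.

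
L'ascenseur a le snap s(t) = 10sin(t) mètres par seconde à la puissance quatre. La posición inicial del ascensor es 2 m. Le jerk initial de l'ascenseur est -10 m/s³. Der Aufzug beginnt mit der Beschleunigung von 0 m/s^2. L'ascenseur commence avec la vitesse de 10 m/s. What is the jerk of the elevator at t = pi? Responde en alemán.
Wir müssen unsere Gleichung für den Snap s(t) = 10·sin(t) 1-mal integrieren. Mit ∫s(t)dt und Anwendung von j(0) = -10, finden wir j(t) = -10·cos(t). Aus der Gleichung für den Ruck j(t) = -10·cos(t), setzen wir t = pi ein und erhalten j = 10.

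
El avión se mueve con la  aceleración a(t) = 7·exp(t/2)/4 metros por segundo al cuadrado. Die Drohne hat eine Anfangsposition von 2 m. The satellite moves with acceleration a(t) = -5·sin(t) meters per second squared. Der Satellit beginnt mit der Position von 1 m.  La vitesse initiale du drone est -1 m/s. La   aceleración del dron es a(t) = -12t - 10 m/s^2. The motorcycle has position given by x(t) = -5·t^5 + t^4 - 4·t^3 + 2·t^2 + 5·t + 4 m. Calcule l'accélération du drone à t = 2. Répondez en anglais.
Using a(t) = -12·t - 10 and substituting t = 2, we find a = -34.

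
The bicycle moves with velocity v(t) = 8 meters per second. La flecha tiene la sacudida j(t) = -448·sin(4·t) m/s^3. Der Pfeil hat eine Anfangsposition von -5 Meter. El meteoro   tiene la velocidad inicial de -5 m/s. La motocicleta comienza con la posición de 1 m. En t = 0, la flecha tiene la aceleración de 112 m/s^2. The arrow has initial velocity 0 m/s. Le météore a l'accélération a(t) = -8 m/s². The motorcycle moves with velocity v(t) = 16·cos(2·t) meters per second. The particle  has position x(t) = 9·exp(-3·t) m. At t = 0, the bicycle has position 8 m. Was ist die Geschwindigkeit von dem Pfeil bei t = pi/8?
Ausgehend von dem Ruck j(t) = -448·sin(4·t), nehmen wir 2 Stammfunktionen. Mit ∫j(t)dt und Anwendung von a(0) = 112, finden wir a(t) = 112·cos(4·t). Durch Integration von der Beschleunigung und Verwendung der Anfangsbedingung v(0) = 0, erhalten wir v(t) = 28·sin(4·t). Mit v(t) = 28·sin(4·t) und Einsetzen von t = pi/8, finden wir v = 28.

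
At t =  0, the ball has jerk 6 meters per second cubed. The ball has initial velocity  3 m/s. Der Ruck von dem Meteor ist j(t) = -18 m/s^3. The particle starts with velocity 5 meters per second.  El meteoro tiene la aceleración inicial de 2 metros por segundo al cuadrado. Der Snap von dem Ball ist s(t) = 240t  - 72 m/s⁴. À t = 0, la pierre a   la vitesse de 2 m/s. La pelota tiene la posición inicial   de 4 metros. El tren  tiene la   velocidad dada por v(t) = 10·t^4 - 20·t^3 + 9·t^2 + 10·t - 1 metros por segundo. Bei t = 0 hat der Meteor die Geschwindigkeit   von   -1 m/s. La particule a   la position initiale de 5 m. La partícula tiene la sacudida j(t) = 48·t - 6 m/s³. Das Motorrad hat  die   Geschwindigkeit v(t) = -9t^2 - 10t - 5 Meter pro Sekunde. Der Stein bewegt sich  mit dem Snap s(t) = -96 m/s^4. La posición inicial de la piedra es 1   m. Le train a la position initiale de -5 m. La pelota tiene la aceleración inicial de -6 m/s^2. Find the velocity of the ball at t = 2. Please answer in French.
Nous devons intégrer notre équation du snap s(t) = 240·t - 72 3 fois. La primitive du snap, avec j(0) = 6, donne le jerk: j(t) = 120·t^2 - 72·t + 6. La primitive du jerk est l'accélération. En utilisant a(0) = -6, nous obtenons a(t) = 40·t^3 - 36·t^2 + 6·t - 6. La primitive de l'accélération, avec v(0) = 3, donne la vitesse: v(t) = 10·t^4 - 12·t^3 + 3·t^2 - 6·t + 3. Nous avons la vitesse v(t) = 10·t^4 - 12·t^3 + 3·t^2 - 6·t + 3. En substituant t = 2: v(2) = 67.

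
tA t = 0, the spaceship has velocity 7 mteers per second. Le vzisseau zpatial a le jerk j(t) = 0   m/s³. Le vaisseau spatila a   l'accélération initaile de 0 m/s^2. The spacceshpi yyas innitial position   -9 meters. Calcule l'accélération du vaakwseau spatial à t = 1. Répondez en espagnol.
Para resolver esto, necesitamos tomar 1 integral de nuestra ecuación de la sacudida j(t) = 0. La antiderivada de la sacudida es la aceleración. Usando a(0) = 0, obtenemos a(t) = 0. De la ecuación de la aceleración a(t) = 0, sustituimos t = 1 para obtener a = 0.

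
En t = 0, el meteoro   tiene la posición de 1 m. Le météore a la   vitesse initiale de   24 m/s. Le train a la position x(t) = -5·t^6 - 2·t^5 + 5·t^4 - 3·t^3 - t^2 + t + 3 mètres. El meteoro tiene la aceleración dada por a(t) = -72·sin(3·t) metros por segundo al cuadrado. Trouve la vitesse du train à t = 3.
Nous devons dériver notre équation de la position x(t) = -5·t^6 - 2·t^5 + 5·t^4 - 3·t^3 - t^2 + t + 3 1 fois. En dérivant la position, nous obtenons la vitesse: v(t) = -30·t^5 - 10·t^4 + 20·t^3 - 9·t^2 - 2·t + 1. Nous avons la vitesse v(t) = -30·t^5 - 10·t^4 + 20·t^3 - 9·t^2 - 2·t + 1. En substituant t = 3: v(3) = -7646.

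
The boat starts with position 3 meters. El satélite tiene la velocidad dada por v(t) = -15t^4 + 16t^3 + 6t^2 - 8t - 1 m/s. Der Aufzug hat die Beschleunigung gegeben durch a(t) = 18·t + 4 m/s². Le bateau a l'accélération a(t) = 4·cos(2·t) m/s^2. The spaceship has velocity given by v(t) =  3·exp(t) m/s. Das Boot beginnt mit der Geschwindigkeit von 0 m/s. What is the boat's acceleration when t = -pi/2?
Using a(t) = 4·cos(2·t) and substituting t = -pi/2, we find a = -4.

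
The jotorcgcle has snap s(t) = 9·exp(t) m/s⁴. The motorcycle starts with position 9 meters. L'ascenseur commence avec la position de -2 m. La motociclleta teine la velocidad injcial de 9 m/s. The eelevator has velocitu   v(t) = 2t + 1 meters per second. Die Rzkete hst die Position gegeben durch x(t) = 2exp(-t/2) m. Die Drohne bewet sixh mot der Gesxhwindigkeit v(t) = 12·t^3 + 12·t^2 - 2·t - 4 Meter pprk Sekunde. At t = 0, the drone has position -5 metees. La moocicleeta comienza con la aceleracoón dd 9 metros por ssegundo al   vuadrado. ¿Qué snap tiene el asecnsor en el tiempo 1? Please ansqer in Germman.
Wir müssen unsere Gleichung für die Geschwindigkeit v(t) = 2·t + 1 3-mal ableiten. Mit d/dt von v(t) finden wir a(t) = 2. Durch Ableiten von der Beschleunigung erhalten wir den Ruck: j(t) = 0. Durch Ableiten von dem Ruck erhalten wir den Snap: s(t) = 0. Wir haben den Snap s(t) = 0. Durch Einsetzen von t = 1: s(1) = 0.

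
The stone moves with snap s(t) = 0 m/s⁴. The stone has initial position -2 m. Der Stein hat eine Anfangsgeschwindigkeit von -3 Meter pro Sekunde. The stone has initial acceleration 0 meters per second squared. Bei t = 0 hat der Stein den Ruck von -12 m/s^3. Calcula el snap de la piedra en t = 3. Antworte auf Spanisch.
De la ecuación del snap s(t) = 0, sustituimos t = 3 para obtener s = 0.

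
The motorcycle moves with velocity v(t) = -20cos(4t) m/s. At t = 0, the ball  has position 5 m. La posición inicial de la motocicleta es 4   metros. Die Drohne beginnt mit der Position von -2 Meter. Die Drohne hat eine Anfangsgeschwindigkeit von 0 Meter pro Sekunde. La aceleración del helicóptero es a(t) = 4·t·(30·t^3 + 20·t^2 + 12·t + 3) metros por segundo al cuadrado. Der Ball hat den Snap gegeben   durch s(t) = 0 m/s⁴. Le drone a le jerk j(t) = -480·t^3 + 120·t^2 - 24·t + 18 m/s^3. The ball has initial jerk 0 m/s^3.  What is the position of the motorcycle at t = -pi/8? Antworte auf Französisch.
En partant de la vitesse v(t) = -20·cos(4·t), nous prenons 1 intégrale. La primitive de la vitesse est la position. En utilisant x(0) = 4, nous obtenons x(t) = 4 - 5·sin(4·t). De l'équation de la position x(t) = 4 - 5·sin(4·t), nous substituons t = -pi/8 pour obtenir x = 9.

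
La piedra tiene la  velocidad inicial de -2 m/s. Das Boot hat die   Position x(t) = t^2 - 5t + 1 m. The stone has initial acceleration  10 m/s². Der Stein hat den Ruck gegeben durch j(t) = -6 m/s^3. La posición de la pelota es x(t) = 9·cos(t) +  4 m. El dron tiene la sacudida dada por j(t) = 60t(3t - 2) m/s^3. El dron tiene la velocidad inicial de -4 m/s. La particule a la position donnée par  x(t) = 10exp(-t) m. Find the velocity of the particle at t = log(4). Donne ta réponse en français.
Pour résoudre ceci, nous devons prendre 1 dérivée de notre équation de la position x(t) = 10·exp(-t). En prenant d/dt de x(t), nous trouvons v(t) = -10·exp(-t). En utilisant v(t) = -10·exp(-t) et en substituant t = log(4), nous trouvons v = -5/2.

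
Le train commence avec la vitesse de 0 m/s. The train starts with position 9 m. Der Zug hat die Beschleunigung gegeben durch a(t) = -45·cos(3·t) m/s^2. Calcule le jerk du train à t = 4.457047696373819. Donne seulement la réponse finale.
La réponse est 97.2908447459485.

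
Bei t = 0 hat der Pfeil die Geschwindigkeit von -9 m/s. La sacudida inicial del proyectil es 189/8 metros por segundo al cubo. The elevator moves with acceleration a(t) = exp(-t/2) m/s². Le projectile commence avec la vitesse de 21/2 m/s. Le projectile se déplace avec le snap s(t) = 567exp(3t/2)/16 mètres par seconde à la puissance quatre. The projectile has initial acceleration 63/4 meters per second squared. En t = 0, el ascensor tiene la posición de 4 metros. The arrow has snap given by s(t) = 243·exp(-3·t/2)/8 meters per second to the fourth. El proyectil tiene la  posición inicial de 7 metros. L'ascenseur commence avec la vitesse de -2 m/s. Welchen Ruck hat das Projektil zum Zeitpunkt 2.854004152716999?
Wir müssen die Stammfunktion unserer Gleichung für den Snap s(t) = 567·exp(3·t/2)/16 1-mal finden. Mit ∫s(t)dt und Anwendung von j(0) = 189/8, finden wir j(t) = 189·exp(3·t/2)/8. Mit j(t) = 189·exp(3·t/2)/8 und Einsetzen von t = 2.854004152716999, finden wir j = 1708.39857090348.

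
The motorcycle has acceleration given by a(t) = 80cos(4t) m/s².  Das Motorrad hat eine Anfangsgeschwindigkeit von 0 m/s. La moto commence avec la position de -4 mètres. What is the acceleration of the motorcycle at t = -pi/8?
From the given acceleration equation a(t) = 80·cos(4·t), we substitute t = -pi/8 to get a = 0.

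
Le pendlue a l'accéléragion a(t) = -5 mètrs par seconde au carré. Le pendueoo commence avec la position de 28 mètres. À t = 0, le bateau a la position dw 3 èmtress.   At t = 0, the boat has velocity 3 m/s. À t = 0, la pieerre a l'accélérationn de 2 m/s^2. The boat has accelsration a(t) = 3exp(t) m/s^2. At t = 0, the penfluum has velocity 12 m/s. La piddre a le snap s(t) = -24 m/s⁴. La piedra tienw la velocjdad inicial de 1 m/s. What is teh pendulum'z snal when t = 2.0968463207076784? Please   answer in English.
We must differentiate our acceleration equation a(t) = -5 2 times. Taking d/dt of a(t), we find j(t) = 0. Differentiating jerk, we get snap: s(t) = 0. Using s(t) = 0 and substituting t = 2.0968463207076784, we find s = 0.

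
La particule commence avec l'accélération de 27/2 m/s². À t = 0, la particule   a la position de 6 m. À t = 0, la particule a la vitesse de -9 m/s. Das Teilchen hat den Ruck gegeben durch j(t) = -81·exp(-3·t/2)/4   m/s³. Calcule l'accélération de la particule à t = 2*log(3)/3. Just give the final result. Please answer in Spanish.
La aceleración en t = 2*log(3)/3 es a = 9/2.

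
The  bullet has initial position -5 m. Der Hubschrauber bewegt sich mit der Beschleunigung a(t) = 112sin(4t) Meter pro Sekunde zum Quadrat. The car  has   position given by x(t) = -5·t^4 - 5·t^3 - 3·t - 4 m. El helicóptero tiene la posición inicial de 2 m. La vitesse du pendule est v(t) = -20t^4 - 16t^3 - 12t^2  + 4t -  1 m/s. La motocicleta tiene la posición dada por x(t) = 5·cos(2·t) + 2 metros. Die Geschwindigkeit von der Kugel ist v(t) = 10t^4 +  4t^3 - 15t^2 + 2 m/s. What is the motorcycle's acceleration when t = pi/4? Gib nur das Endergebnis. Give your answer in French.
À t = pi/4, a = 0.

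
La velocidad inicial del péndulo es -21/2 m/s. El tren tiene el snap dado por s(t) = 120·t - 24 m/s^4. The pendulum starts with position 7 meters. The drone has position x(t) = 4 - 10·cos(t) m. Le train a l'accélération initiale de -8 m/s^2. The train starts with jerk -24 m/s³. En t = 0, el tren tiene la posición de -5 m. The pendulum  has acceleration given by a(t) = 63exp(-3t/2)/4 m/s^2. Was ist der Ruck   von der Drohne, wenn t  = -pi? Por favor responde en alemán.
Ausgehend von der Position x(t) = 4 - 10·cos(t), nehmen wir 3 Ableitungen. Mit d/dt von x(t) finden wir v(t) = 10·sin(t). Mit d/dt von v(t) finden wir a(t) = 10·cos(t). Die Ableitung von der Beschleunigung ergibt den Ruck: j(t) = -10·sin(t). Mit j(t) = -10·sin(t) und Einsetzen von t = -pi, finden wir j = 0.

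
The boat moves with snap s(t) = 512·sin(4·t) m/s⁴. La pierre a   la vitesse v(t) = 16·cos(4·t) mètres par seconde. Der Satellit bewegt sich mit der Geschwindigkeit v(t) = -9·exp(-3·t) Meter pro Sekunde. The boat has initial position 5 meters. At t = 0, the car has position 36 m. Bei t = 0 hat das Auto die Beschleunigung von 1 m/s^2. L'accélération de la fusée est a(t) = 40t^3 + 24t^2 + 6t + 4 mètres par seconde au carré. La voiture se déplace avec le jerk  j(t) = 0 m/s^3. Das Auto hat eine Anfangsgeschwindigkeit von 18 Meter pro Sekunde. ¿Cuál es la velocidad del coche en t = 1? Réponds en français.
Nous devons intégrer notre équation du jerk j(t) = 0 2 fois. La primitive du jerk, avec a(0) = 1, donne l'accélération: a(t) = 1. L'intégrale de l'accélération, avec v(0) = 18, donne la vitesse: v(t) = t + 18. Nous avons la vitesse v(t) = t + 18. En substituant t = 1: v(1) = 19.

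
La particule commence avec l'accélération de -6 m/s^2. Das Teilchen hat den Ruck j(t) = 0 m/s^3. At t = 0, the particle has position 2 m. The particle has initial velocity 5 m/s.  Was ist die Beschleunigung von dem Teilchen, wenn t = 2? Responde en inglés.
We need to integrate our jerk equation j(t) = 0 1 time. The antiderivative of jerk is acceleration. Using a(0) = -6, we get a(t) = -6. From the given acceleration equation a(t) = -6, we substitute t = 2 to get a = -6.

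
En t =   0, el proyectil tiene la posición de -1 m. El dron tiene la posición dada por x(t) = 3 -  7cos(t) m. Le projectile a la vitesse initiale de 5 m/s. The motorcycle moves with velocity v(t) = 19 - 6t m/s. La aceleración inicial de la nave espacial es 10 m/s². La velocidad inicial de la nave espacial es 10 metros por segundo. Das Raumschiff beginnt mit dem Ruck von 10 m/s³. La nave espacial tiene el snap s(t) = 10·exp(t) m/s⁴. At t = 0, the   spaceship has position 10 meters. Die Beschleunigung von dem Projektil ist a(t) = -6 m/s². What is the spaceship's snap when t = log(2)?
From the given snap equation s(t) = 10·exp(t), we substitute t = log(2) to get s = 20.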